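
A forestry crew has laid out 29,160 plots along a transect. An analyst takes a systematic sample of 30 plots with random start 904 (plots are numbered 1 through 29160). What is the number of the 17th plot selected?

k = 29160/30 = 972
17th selection = r + (17−1)·k = 904 + 16×972 = 904 + 15552 = 16456

16456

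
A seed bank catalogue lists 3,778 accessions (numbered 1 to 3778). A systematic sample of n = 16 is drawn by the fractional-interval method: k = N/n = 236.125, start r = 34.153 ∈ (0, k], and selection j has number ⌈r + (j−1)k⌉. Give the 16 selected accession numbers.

35, 271, 507, 743, 979, 1215, 1451, 1688, 1924, 2160, 2396, 2632, 2868, 3104, 3340, 3577

j=1: r + 0k = 34.153 → ⌈·⌉ = 35
j=2: r + 1k = 270.278 → ⌈·⌉ = 271
j=3: r + 2k = 506.403 → ⌈·⌉ = 507
j=4: r + 3k = 742.528 → ⌈·⌉ = 743
j=5: r + 4k = 978.653 → ⌈·⌉ = 979
j=6: r + 5k = 1214.778 → ⌈·⌉ = 1215
j=7: r + 6k = 1450.903 → ⌈·⌉ = 1451
j=8: r + 7k = 1687.028 → ⌈·⌉ = 1688
j=9: r + 8k = 1923.153 → ⌈·⌉ = 1924
j=10: r + 9k = 2159.278 → ⌈·⌉ = 2160
j=11: r + 10k = 2395.403 → ⌈·⌉ = 2396
j=12: r + 11k = 2631.528 → ⌈·⌉ = 2632
j=13: r + 12k = 2867.653 → ⌈·⌉ = 2868
j=14: r + 13k = 3103.778 → ⌈·⌉ = 3104
j=15: r + 14k = 3339.903 → ⌈·⌉ = 3340
j=16: r + 15k = 3576.028 → ⌈·⌉ = 3577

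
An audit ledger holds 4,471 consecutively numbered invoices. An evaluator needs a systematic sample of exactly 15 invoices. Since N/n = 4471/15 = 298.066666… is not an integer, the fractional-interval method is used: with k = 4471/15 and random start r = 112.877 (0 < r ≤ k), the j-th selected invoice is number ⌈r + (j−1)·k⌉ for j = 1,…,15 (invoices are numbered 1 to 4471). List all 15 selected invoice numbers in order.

j=1: r + 0k = 112.877 → ⌈·⌉ = 113
j=2: r + 1k = 410.943666… → ⌈·⌉ = 411
j=3: r + 2k = 709.010333… → ⌈·⌉ = 710
j=4: r + 3k = 1007.077 → ⌈·⌉ = 1008
j=5: r + 4k = 1305.143666… → ⌈·⌉ = 1306
j=6: r + 5k = 1603.210333… → ⌈·⌉ = 1604
j=7: r + 6k = 1901.277 → ⌈·⌉ = 1902
j=8: r + 7k = 2199.343666… → ⌈·⌉ = 2200
j=9: r + 8k = 2497.410333… → ⌈·⌉ = 2498
j=10: r + 9k = 2795.477 → ⌈·⌉ = 2796
j=11: r + 10k = 3093.543666… → ⌈·⌉ = 3094
j=12: r + 11k = 3391.610333… → ⌈·⌉ = 3392
j=13: r + 12k = 3689.677 → ⌈·⌉ = 3690
j=14: r + 13k = 3987.743666… → ⌈·⌉ = 3988
j=15: r + 14k = 4285.810333… → ⌈·⌉ = 4286

113, 411, 710, 1008, 1306, 1604, 1902, 2200, 2498, 2796, 3094, 3392, 3690, 3988, 4286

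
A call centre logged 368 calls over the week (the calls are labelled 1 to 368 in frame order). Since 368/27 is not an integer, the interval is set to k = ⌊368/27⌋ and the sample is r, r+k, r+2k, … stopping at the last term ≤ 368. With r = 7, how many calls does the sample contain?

k = ⌊368/27⌋ = 13
Achieved size = ⌊(368 − 7)/13⌋ + 1 = ⌊361/13⌋ + 1 = 27 + 1 = 28
(last selection: 7 + 27×13 = 358 ≤ 368; next would be 371 > 368)

28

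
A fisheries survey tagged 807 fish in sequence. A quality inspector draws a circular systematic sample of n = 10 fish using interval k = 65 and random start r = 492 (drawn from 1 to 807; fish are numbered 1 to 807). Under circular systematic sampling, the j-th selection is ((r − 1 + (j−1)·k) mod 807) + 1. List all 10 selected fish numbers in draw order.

Selection 1: 492
Selection 2: 492 + 65 = 557
Selection 3: 557 + 65 = 622
Selection 4: 622 + 65 = 687
Selection 5: 687 + 65 = 752
Selection 6: 752 + 65 = 817 → 817 − 807 = 10
Selection 7: 10 + 65 = 75
Selection 8: 75 + 65 = 140
Selection 9: 140 + 65 = 205
Selection 10: 205 + 65 = 270

492, 557, 622, 687, 752, 10, 75, 140, 205, 270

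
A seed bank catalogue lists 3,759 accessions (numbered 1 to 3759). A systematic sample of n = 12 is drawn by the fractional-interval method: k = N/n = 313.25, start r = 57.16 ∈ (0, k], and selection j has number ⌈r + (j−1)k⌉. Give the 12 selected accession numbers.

j=1: r + 0k = 57.16 → ⌈·⌉ = 58
j=2: r + 1k = 370.41 → ⌈·⌉ = 371
j=3: r + 2k = 683.66 → ⌈·⌉ = 684
j=4: r + 3k = 996.91 → ⌈·⌉ = 997
j=5: r + 4k = 1310.16 → ⌈·⌉ = 1311
j=6: r + 5k = 1623.41 → ⌈·⌉ = 1624
j=7: r + 6k = 1936.66 → ⌈·⌉ = 1937
j=8: r + 7k = 2249.91 → ⌈·⌉ = 2250
j=9: r + 8k = 2563.16 → ⌈·⌉ = 2564
j=10: r + 9k = 2876.41 → ⌈·⌉ = 2877
j=11: r + 10k = 3189.66 → ⌈·⌉ = 3190
j=12: r + 11k = 3502.91 → ⌈·⌉ = 3503

58, 371, 684, 997, 1311, 1624, 1937, 2250, 2564, 2877, 3190, 3503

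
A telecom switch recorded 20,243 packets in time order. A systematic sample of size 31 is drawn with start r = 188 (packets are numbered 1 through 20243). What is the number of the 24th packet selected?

15207

k = 20243/31 = 653
24th selection = r + (24−1)·k = 188 + 23×653 = 188 + 15019 = 15207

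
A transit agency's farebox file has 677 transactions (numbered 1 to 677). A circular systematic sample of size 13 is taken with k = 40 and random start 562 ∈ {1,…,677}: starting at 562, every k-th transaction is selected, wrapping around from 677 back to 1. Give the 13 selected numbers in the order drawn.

Selection 1: 562
Selection 2: 562 + 40 = 602
Selection 3: 602 + 40 = 642
Selection 4: 642 + 40 = 682 → 682 − 677 = 5
Selection 5: 5 + 40 = 45
Selection 6: 45 + 40 = 85
Selection 7: 85 + 40 = 125
Selection 8: 125 + 40 = 165
Selection 9: 165 + 40 = 205
Selection 10: 205 + 40 = 245
Selection 11: 245 + 40 = 285
Selection 12: 285 + 40 = 325
Selection 13: 325 + 40 = 365

562, 602, 642, 5, 45, 85, 125, 165, 205, 245, 285, 325, 365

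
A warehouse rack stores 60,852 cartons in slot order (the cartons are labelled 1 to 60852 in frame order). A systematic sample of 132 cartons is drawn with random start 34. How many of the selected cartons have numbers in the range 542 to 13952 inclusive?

k = 60852/132 = 461
First selection ≥ 542: 34 + ⌈(542−34)/461⌉·461 = 34 + 2×461 = 956
Last selection ≤ 13952: 34 + ⌊(13952−34)/461⌋·461 = 34 + 30×461 = 13864
Count = 30 − 2 + 1 = 29

29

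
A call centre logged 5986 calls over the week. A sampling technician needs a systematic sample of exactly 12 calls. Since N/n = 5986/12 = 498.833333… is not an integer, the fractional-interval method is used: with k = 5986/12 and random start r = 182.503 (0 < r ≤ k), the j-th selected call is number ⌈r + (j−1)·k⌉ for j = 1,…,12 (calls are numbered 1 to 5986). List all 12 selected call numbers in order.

183, 682, 1181, 1680, 2178, 2677, 3176, 3675, 4174, 4673, 5171, 5670

j=1: r + 0k = 182.503 → ⌈·⌉ = 183
j=2: r + 1k = 681.336333… → ⌈·⌉ = 682
j=3: r + 2k = 1180.169666… → ⌈·⌉ = 1181
j=4: r + 3k = 1679.003 → ⌈·⌉ = 1680
j=5: r + 4k = 2177.836333… → ⌈·⌉ = 2178
j=6: r + 5k = 2676.669666… → ⌈·⌉ = 2677
j=7: r + 6k = 3175.503 → ⌈·⌉ = 3176
j=8: r + 7k = 3674.336333… → ⌈·⌉ = 3675
j=9: r + 8k = 4173.169666… → ⌈·⌉ = 4174
j=10: r + 9k = 4672.003 → ⌈·⌉ = 4673
j=11: r + 10k = 5170.836333… → ⌈·⌉ = 5171
j=12: r + 11k = 5669.669666… → ⌈·⌉ = 5670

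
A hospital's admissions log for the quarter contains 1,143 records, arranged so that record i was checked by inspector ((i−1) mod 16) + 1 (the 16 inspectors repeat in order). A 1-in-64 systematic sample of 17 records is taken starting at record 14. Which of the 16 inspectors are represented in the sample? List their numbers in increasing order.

14

Consecutive selections differ by k = 64, so their inspector numbers differ by 64 mod 16 = 0.
gcd(64, 16) = 16, so the sample visits 16/16 = 1 distinct residues mod 16.
Start 14 is inspector 14; the inspectors hit are 14.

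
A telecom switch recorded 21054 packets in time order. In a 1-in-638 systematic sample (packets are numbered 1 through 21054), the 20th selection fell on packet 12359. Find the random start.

k = 638
r = 12359 − (20−1)×638 = 12359 − 12122 = 237

237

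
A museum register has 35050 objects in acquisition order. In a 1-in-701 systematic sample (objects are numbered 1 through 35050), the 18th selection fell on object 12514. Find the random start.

k = 701
r = 12514 − (18−1)×701 = 12514 − 11917 = 597

597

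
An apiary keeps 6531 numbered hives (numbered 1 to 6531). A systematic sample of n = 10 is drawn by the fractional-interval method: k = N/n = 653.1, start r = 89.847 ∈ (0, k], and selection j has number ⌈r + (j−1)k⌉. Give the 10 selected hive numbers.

j=1: r + 0k = 89.847 → ⌈·⌉ = 90
j=2: r + 1k = 742.947 → ⌈·⌉ = 743
j=3: r + 2k = 1396.047 → ⌈·⌉ = 1397
j=4: r + 3k = 2049.147 → ⌈·⌉ = 2050
j=5: r + 4k = 2702.247 → ⌈·⌉ = 2703
j=6: r + 5k = 3355.347 → ⌈·⌉ = 3356
j=7: r + 6k = 4008.447 → ⌈·⌉ = 4009
j=8: r + 7k = 4661.547 → ⌈·⌉ = 4662
j=9: r + 8k = 5314.647 → ⌈·⌉ = 5315
j=10: r + 9k = 5967.747 → ⌈·⌉ = 5968

90, 743, 1397, 2050, 2703, 3356, 4009, 4662, 5315, 5968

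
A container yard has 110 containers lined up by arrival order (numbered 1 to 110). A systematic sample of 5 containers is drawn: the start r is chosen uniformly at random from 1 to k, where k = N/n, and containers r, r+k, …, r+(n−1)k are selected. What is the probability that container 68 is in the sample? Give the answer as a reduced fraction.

k = 110/5 = 22.
Container 68 is selected iff r ≡ 68 (mod 22); exactly one such r in {1,…,22}.
Inclusion probability = 1/22.

1/22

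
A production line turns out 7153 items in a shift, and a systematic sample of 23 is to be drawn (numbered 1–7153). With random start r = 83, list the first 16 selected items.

83, 394, 705, 1016, 1327, 1638, 1949, 2260, 2571, 2882, 3193, 3504, 3815, 4126, 4437, 4748

k = N/n = 7153/23 = 311
item 1: 83
item 2: 83 + 311 = 394
item 3: 394 + 311 = 705
item 4: 705 + 311 = 1016
item 5: 1016 + 311 = 1327
item 6: 1327 + 311 = 1638
item 7: 1638 + 311 = 1949
item 8: 1949 + 311 = 2260
item 9: 2260 + 311 = 2571
item 10: 2571 + 311 = 2882
item 11: 2882 + 311 = 3193
item 12: 3193 + 311 = 3504
item 13: 3504 + 311 = 3815
item 14: 3815 + 311 = 4126
item 15: 4126 + 311 = 4437
item 16: 4437 + 311 = 4748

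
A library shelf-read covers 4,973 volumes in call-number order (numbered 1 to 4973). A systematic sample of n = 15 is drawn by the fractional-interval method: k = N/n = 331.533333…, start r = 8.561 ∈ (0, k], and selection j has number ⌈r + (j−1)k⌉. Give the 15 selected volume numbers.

9, 341, 672, 1004, 1335, 1667, 1998, 2330, 2661, 2993, 3324, 3656, 3987, 4319, 4651

j=1: r + 0k = 8.561 → ⌈·⌉ = 9
j=2: r + 1k = 340.094333… → ⌈·⌉ = 341
j=3: r + 2k = 671.627666… → ⌈·⌉ = 672
j=4: r + 3k = 1003.161 → ⌈·⌉ = 1004
j=5: r + 4k = 1334.694333… → ⌈·⌉ = 1335
j=6: r + 5k = 1666.227666… → ⌈·⌉ = 1667
j=7: r + 6k = 1997.761 → ⌈·⌉ = 1998
j=8: r + 7k = 2329.294333… → ⌈·⌉ = 2330
j=9: r + 8k = 2660.827666… → ⌈·⌉ = 2661
j=10: r + 9k = 2992.361 → ⌈·⌉ = 2993
j=11: r + 10k = 3323.894333… → ⌈·⌉ = 3324
j=12: r + 11k = 3655.427666… → ⌈·⌉ = 3656
j=13: r + 12k = 3986.961 → ⌈·⌉ = 3987
j=14: r + 13k = 4318.494333… → ⌈·⌉ = 4319
j=15: r + 14k = 4650.027666… → ⌈·⌉ = 4651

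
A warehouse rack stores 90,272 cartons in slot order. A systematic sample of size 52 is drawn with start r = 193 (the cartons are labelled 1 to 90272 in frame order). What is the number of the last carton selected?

k = 90272/52 = 1736
52nd selection = r + (52−1)·k = 193 + 51×1736 = 193 + 88536 = 88729

88729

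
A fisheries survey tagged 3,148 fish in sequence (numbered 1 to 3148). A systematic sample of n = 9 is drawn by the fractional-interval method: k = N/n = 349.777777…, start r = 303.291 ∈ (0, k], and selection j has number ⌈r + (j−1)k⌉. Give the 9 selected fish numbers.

304, 654, 1003, 1353, 1703, 2053, 2402, 2752, 3102

j=1: r + 0k = 303.291 → ⌈·⌉ = 304
j=2: r + 1k = 653.068777… → ⌈·⌉ = 654
j=3: r + 2k = 1002.846555… → ⌈·⌉ = 1003
j=4: r + 3k = 1352.624333… → ⌈·⌉ = 1353
j=5: r + 4k = 1702.402111… → ⌈·⌉ = 1703
j=6: r + 5k = 2052.179888… → ⌈·⌉ = 2053
j=7: r + 6k = 2401.957666… → ⌈·⌉ = 2402
j=8: r + 7k = 2751.735444… → ⌈·⌉ = 2752
j=9: r + 8k = 3101.513222… → ⌈·⌉ = 3102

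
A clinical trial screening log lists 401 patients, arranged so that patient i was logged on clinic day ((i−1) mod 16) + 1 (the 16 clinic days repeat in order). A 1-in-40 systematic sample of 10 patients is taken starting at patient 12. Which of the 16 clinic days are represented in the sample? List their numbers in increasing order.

4, 12

Consecutive selections differ by k = 40, so their clinic day numbers differ by 40 mod 16 = 8.
gcd(40, 16) = 8, so the sample visits 16/8 = 2 distinct residues mod 16.
Start 12 is clinic day 12; the clinic days hit are 4, 12.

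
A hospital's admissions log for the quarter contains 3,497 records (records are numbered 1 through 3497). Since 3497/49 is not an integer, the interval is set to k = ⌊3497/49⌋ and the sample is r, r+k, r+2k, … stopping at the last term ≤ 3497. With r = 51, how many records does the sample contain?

k = ⌊3497/49⌋ = 71
Achieved size = ⌊(3497 − 51)/71⌋ + 1 = ⌊3446/71⌋ + 1 = 48 + 1 = 49
(last selection: 51 + 48×71 = 3459 ≤ 3497; next would be 3530 > 3497)

49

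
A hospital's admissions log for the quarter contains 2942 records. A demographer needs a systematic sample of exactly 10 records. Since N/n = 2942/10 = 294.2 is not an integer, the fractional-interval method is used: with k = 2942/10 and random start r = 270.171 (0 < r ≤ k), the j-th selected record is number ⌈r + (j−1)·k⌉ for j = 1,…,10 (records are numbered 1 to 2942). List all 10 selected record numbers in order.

j=1: r + 0k = 270.171 → ⌈·⌉ = 271
j=2: r + 1k = 564.371 → ⌈·⌉ = 565
j=3: r + 2k = 858.571 → ⌈·⌉ = 859
j=4: r + 3k = 1152.771 → ⌈·⌉ = 1153
j=5: r + 4k = 1446.971 → ⌈·⌉ = 1447
j=6: r + 5k = 1741.171 → ⌈·⌉ = 1742
j=7: r + 6k = 2035.371 → ⌈·⌉ = 2036
j=8: r + 7k = 2329.571 → ⌈·⌉ = 2330
j=9: r + 8k = 2623.771 → ⌈·⌉ = 2624
j=10: r + 9k = 2917.971 → ⌈·⌉ = 2918

271, 565, 859, 1153, 1447, 1742, 2036, 2330, 2624, 2918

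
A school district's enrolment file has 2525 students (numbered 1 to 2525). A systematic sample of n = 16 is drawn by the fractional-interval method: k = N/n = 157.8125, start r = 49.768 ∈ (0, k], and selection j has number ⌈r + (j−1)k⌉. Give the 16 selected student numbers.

j=1: r + 0k = 49.768 → ⌈·⌉ = 50
j=2: r + 1k = 207.5805 → ⌈·⌉ = 208
j=3: r + 2k = 365.393 → ⌈·⌉ = 366
j=4: r + 3k = 523.2055 → ⌈·⌉ = 524
j=5: r + 4k = 681.018 → ⌈·⌉ = 682
j=6: r + 5k = 838.8305 → ⌈·⌉ = 839
j=7: r + 6k = 996.643 → ⌈·⌉ = 997
j=8: r + 7k = 1154.4555 → ⌈·⌉ = 1155
j=9: r + 8k = 1312.268 → ⌈·⌉ = 1313
j=10: r + 9k = 1470.0805 → ⌈·⌉ = 1471
j=11: r + 10k = 1627.893 → ⌈·⌉ = 1628
j=12: r + 11k = 1785.7055 → ⌈·⌉ = 1786
j=13: r + 12k = 1943.518 → ⌈·⌉ = 1944
j=14: r + 13k = 2101.3305 → ⌈·⌉ = 2102
j=15: r + 14k = 2259.143 → ⌈·⌉ = 2260
j=16: r + 15k = 2416.9555 → ⌈·⌉ = 2417

50, 208, 366, 524, 682, 839, 997, 1155, 1313, 1471, 1628, 1786, 1944, 2102, 2260, 2417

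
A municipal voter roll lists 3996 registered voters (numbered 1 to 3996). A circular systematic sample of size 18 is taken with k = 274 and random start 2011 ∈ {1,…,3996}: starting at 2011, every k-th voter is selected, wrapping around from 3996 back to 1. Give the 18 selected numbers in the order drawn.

2011, 2285, 2559, 2833, 3107, 3381, 3655, 3929, 207, 481, 755, 1029, 1303, 1577, 1851, 2125, 2399, 2673

Selection 1: 2011
Selection 2: 2011 + 274 = 2285
Selection 3: 2285 + 274 = 2559
Selection 4: 2559 + 274 = 2833
Selection 5: 2833 + 274 = 3107
Selection 6: 3107 + 274 = 3381
Selection 7: 3381 + 274 = 3655
Selection 8: 3655 + 274 = 3929
Selection 9: 3929 + 274 = 4203 → 4203 − 3996 = 207
Selection 10: 207 + 274 = 481
Selection 11: 481 + 274 = 755
Selection 12: 755 + 274 = 1029
Selection 13: 1029 + 274 = 1303
Selection 14: 1303 + 274 = 1577
Selection 15: 1577 + 274 = 1851
Selection 16: 1851 + 274 = 2125
Selection 17: 2125 + 274 = 2399
Selection 18: 2399 + 274 = 2673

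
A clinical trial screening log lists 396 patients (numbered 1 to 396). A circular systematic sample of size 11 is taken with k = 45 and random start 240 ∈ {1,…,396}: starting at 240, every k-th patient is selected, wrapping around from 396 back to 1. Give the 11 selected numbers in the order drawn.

Selection 1: 240
Selection 2: 240 + 45 = 285
Selection 3: 285 + 45 = 330
Selection 4: 330 + 45 = 375
Selection 5: 375 + 45 = 420 → 420 − 396 = 24
Selection 6: 24 + 45 = 69
Selection 7: 69 + 45 = 114
Selection 8: 114 + 45 = 159
Selection 9: 159 + 45 = 204
Selection 10: 204 + 45 = 249
Selection 11: 249 + 45 = 294

240, 285, 330, 375, 24, 69, 114, 159, 204, 249, 294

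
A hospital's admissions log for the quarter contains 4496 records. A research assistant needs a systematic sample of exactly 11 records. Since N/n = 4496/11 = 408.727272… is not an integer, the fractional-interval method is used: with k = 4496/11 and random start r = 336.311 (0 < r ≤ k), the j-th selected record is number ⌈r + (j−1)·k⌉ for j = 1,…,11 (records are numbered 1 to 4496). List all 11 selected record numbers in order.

337, 746, 1154, 1563, 1972, 2380, 2789, 3198, 3607, 4015, 4424

j=1: r + 0k = 336.311 → ⌈·⌉ = 337
j=2: r + 1k = 745.038272… → ⌈·⌉ = 746
j=3: r + 2k = 1153.765545… → ⌈·⌉ = 1154
j=4: r + 3k = 1562.492818… → ⌈·⌉ = 1563
j=5: r + 4k = 1971.220090… → ⌈·⌉ = 1972
j=6: r + 5k = 2379.947363… → ⌈·⌉ = 2380
j=7: r + 6k = 2788.674636… → ⌈·⌉ = 2789
j=8: r + 7k = 3197.401909… → ⌈·⌉ = 3198
j=9: r + 8k = 3606.129181… → ⌈·⌉ = 3607
j=10: r + 9k = 4014.856454… → ⌈·⌉ = 4015
j=11: r + 10k = 4423.583727… → ⌈·⌉ = 4424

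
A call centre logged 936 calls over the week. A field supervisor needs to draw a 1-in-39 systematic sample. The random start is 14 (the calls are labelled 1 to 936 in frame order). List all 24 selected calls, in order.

14, 53, 92, 131, 170, 209, 248, 287, 326, 365, 404, 443, 482, 521, 560, 599, 638, 677, 716, 755, 794, 833, 872, 911

call 1: 14
call 2: 14 + 39 = 53
call 3: 53 + 39 = 92
call 4: 92 + 39 = 131
call 5: 131 + 39 = 170
call 6: 170 + 39 = 209
call 7: 209 + 39 = 248
call 8: 248 + 39 = 287
call 9: 287 + 39 = 326
call 10: 326 + 39 = 365
call 11: 365 + 39 = 404
call 12: 404 + 39 = 443
call 13: 443 + 39 = 482
call 14: 482 + 39 = 521
call 15: 521 + 39 = 560
call 16: 560 + 39 = 599
call 17: 599 + 39 = 638
call 18: 638 + 39 = 677
call 19: 677 + 39 = 716
call 20: 716 + 39 = 755
call 21: 755 + 39 = 794
call 22: 794 + 39 = 833
call 23: 833 + 39 = 872
call 24: 872 + 39 = 911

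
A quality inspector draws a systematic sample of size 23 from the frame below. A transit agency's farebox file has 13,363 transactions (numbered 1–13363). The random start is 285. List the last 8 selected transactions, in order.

k = N/n = 13363/23 = 581
16th selection = 285 + 15×581 = 9000
17th: 9000 + 581 = 9581
18th: 9581 + 581 = 10162
19th: 10162 + 581 = 10743
20th: 10743 + 581 = 11324
21st: 11324 + 581 = 11905
22nd: 11905 + 581 = 12486
23rd: 12486 + 581 = 13067

9000, 9581, 10162, 10743, 11324, 11905, 12486, 13067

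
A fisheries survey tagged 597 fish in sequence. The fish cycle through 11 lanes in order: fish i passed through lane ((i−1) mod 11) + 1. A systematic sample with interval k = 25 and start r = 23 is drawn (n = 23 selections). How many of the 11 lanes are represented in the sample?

Consecutive selections differ by k = 25, so their lane numbers differ by 25 mod 11 = 3.
gcd(25, 11) = 1, so the sample visits 11/1 = 11 distinct residues mod 11.
Start 23 is lane 1; the lanes hit are 1, 2, 3, 4, 5, 6, 7, 8, 9, 10, 11.

11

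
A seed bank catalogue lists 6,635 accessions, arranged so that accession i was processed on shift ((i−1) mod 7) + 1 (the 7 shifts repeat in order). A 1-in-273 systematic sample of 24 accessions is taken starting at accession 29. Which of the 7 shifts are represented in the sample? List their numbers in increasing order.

Consecutive selections differ by k = 273, so their shift numbers differ by 273 mod 7 = 0.
gcd(273, 7) = 7, so the sample visits 7/7 = 1 distinct residues mod 7.
Start 29 is shift 1; the shifts hit are 1.

1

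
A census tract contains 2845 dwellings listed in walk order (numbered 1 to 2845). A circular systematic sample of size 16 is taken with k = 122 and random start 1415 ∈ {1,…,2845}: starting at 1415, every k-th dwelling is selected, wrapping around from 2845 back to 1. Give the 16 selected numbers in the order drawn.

Selection 1: 1415
Selection 2: 1415 + 122 = 1537
Selection 3: 1537 + 122 = 1659
Selection 4: 1659 + 122 = 1781
Selection 5: 1781 + 122 = 1903
Selection 6: 1903 + 122 = 2025
Selection 7: 2025 + 122 = 2147
Selection 8: 2147 + 122 = 2269
Selection 9: 2269 + 122 = 2391
Selection 10: 2391 + 122 = 2513
Selection 11: 2513 + 122 = 2635
Selection 12: 2635 + 122 = 2757
Selection 13: 2757 + 122 = 2879 → 2879 − 2845 = 34
Selection 14: 34 + 122 = 156
Selection 15: 156 + 122 = 278
Selection 16: 278 + 122 = 400

1415, 1537, 1659, 1781, 1903, 2025, 2147, 2269, 2391, 2513, 2635, 2757, 34, 156, 278, 400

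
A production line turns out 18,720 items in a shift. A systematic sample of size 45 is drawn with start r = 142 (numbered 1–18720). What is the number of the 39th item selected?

15950

k = 18720/45 = 416
39th selection = r + (39−1)·k = 142 + 38×416 = 142 + 15808 = 15950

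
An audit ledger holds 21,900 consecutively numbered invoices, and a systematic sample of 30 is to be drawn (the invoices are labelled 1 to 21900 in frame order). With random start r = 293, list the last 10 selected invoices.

14893, 15623, 16353, 17083, 17813, 18543, 19273, 20003, 20733, 21463

k = N/n = 21900/30 = 730
21st selection = 293 + 20×730 = 14893
22nd: 14893 + 730 = 15623
23rd: 15623 + 730 = 16353
24th: 16353 + 730 = 17083
25th: 17083 + 730 = 17813
26th: 17813 + 730 = 18543
27th: 18543 + 730 = 19273
28th: 19273 + 730 = 20003
29th: 20003 + 730 = 20733
30th: 20733 + 730 = 21463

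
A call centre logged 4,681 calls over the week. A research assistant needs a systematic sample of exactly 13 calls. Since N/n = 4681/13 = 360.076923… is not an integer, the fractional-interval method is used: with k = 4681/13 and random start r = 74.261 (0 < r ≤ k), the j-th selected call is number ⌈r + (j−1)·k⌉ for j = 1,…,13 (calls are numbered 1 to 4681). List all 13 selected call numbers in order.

75, 435, 795, 1155, 1515, 1875, 2235, 2595, 2955, 3315, 3676, 4036, 4396

j=1: r + 0k = 74.261 → ⌈·⌉ = 75
j=2: r + 1k = 434.337923… → ⌈·⌉ = 435
j=3: r + 2k = 794.414846… → ⌈·⌉ = 795
j=4: r + 3k = 1154.491769… → ⌈·⌉ = 1155
j=5: r + 4k = 1514.568692… → ⌈·⌉ = 1515
j=6: r + 5k = 1874.645615… → ⌈·⌉ = 1875
j=7: r + 6k = 2234.722538… → ⌈·⌉ = 2235
j=8: r + 7k = 2594.799461… → ⌈·⌉ = 2595
j=9: r + 8k = 2954.876384… → ⌈·⌉ = 2955
j=10: r + 9k = 3314.953307… → ⌈·⌉ = 3315
j=11: r + 10k = 3675.030230… → ⌈·⌉ = 3676
j=12: r + 11k = 4035.107153… → ⌈·⌉ = 4036
j=13: r + 12k = 4395.184076… → ⌈·⌉ = 4396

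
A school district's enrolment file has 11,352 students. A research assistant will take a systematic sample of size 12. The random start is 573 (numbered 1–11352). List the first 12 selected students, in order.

573, 1519, 2465, 3411, 4357, 5303, 6249, 7195, 8141, 9087, 10033, 10979

k = N/n = 11352/12 = 946
student 1: 573
student 2: 573 + 946 = 1519
student 3: 1519 + 946 = 2465
student 4: 2465 + 946 = 3411
student 5: 3411 + 946 = 4357
student 6: 4357 + 946 = 5303
student 7: 5303 + 946 = 6249
student 8: 6249 + 946 = 7195
student 9: 7195 + 946 = 8141
student 10: 8141 + 946 = 9087
student 11: 9087 + 946 = 10033
student 12: 10033 + 946 = 10979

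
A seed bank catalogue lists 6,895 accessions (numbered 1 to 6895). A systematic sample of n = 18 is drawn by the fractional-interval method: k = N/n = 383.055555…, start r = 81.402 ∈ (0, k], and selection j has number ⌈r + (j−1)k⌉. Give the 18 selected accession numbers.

82, 465, 848, 1231, 1614, 1997, 2380, 2763, 3146, 3529, 3912, 4296, 4679, 5062, 5445, 5828, 6211, 6594

j=1: r + 0k = 81.402 → ⌈·⌉ = 82
j=2: r + 1k = 464.457555… → ⌈·⌉ = 465
j=3: r + 2k = 847.513111… → ⌈·⌉ = 848
j=4: r + 3k = 1230.568666… → ⌈·⌉ = 1231
j=5: r + 4k = 1613.624222… → ⌈·⌉ = 1614
j=6: r + 5k = 1996.679777… → ⌈·⌉ = 1997
j=7: r + 6k = 2379.735333… → ⌈·⌉ = 2380
j=8: r + 7k = 2762.790888… → ⌈·⌉ = 2763
j=9: r + 8k = 3145.846444… → ⌈·⌉ = 3146
j=10: r + 9k = 3528.902 → ⌈·⌉ = 3529
j=11: r + 10k = 3911.957555… → ⌈·⌉ = 3912
j=12: r + 11k = 4295.013111… → ⌈·⌉ = 4296
j=13: r + 12k = 4678.068666… → ⌈·⌉ = 4679
j=14: r + 13k = 5061.124222… → ⌈·⌉ = 5062
j=15: r + 14k = 5444.179777… → ⌈·⌉ = 5445
j=16: r + 15k = 5827.235333… → ⌈·⌉ = 5828
j=17: r + 16k = 6210.290888… → ⌈·⌉ = 6211
j=18: r + 17k = 6593.346444… → ⌈·⌉ = 6594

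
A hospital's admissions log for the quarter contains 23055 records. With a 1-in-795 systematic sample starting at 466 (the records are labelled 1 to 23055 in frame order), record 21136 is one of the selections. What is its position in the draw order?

k = 795
position = (21136 − 466)/795 + 1 = 20670/795 + 1 = 26 + 1 = 27

27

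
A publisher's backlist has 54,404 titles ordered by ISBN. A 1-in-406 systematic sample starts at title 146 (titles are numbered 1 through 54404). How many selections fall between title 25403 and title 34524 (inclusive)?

k = 406
First selection ≥ 25403: 146 + ⌈(25403−146)/406⌉·406 = 146 + 63×406 = 25724
Last selection ≤ 34524: 146 + ⌊(34524−146)/406⌋·406 = 146 + 84×406 = 34250
Count = 84 − 63 + 1 = 22

22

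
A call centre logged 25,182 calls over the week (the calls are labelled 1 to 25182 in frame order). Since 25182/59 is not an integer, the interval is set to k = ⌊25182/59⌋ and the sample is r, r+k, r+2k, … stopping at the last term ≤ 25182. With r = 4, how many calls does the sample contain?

60

k = ⌊25182/59⌋ = 426
Achieved size = ⌊(25182 − 4)/426⌋ + 1 = ⌊25178/426⌋ + 1 = 59 + 1 = 60
(last selection: 4 + 59×426 = 25138 ≤ 25182; next would be 25564 > 25182)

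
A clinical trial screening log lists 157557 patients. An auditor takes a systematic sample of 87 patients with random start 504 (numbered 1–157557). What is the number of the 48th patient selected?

k = 157557/87 = 1811
48th selection = r + (48−1)·k = 504 + 47×1811 = 504 + 85117 = 85621

85621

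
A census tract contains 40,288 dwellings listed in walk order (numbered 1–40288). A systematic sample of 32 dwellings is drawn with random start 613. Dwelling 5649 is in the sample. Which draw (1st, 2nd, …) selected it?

5

k = 40288/32 = 1259
position = (5649 − 613)/1259 + 1 = 5036/1259 + 1 = 4 + 1 = 5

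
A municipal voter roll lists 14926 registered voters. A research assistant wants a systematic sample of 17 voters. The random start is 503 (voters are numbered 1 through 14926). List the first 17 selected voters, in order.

k = N/n = 14926/17 = 878
voter 1: 503
voter 2: 503 + 878 = 1381
voter 3: 1381 + 878 = 2259
voter 4: 2259 + 878 = 3137
voter 5: 3137 + 878 = 4015
voter 6: 4015 + 878 = 4893
voter 7: 4893 + 878 = 5771
voter 8: 5771 + 878 = 6649
voter 9: 6649 + 878 = 7527
voter 10: 7527 + 878 = 8405
voter 11: 8405 + 878 = 9283
voter 12: 9283 + 878 = 10161
voter 13: 10161 + 878 = 11039
voter 14: 11039 + 878 = 11917
voter 15: 11917 + 878 = 12795
voter 16: 12795 + 878 = 13673
voter 17: 13673 + 878 = 14551

503, 1381, 2259, 3137, 4015, 4893, 5771, 6649, 7527, 8405, 9283, 10161, 11039, 11917, 12795, 13673, 14551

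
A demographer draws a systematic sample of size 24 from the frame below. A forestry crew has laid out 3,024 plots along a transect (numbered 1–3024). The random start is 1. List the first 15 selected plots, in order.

k = N/n = 3024/24 = 126
plot 1: 1
plot 2: 1 + 126 = 127
plot 3: 127 + 126 = 253
plot 4: 253 + 126 = 379
plot 5: 379 + 126 = 505
plot 6: 505 + 126 = 631
plot 7: 631 + 126 = 757
plot 8: 757 + 126 = 883
plot 9: 883 + 126 = 1009
plot 10: 1009 + 126 = 1135
plot 11: 1135 + 126 = 1261
plot 12: 1261 + 126 = 1387
plot 13: 1387 + 126 = 1513
plot 14: 1513 + 126 = 1639
plot 15: 1639 + 126 = 1765

1, 127, 253, 379, 505, 631, 757, 883, 1009, 1135, 1261, 1387, 1513, 1639, 1765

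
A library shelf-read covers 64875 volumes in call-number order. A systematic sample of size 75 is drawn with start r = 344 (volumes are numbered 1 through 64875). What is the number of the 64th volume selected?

54839

k = 64875/75 = 865
64th selection = r + (64−1)·k = 344 + 63×865 = 344 + 54495 = 54839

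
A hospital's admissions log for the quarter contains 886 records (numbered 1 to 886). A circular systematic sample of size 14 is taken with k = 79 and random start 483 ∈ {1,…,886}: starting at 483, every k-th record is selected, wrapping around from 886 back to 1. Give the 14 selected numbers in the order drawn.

483, 562, 641, 720, 799, 878, 71, 150, 229, 308, 387, 466, 545, 624

Selection 1: 483
Selection 2: 483 + 79 = 562
Selection 3: 562 + 79 = 641
Selection 4: 641 + 79 = 720
Selection 5: 720 + 79 = 799
Selection 6: 799 + 79 = 878
Selection 7: 878 + 79 = 957 → 957 − 886 = 71
Selection 8: 71 + 79 = 150
Selection 9: 150 + 79 = 229
Selection 10: 229 + 79 = 308
Selection 11: 308 + 79 = 387
Selection 12: 387 + 79 = 466
Selection 13: 466 + 79 = 545
Selection 14: 545 + 79 = 624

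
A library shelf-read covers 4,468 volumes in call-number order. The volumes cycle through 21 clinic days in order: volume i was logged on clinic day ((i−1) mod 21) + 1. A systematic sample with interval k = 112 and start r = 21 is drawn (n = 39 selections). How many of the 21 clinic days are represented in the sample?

3

Consecutive selections differ by k = 112, so their clinic day numbers differ by 112 mod 21 = 7.
gcd(112, 21) = 7, so the sample visits 21/7 = 3 distinct residues mod 21.
Start 21 is clinic day 21; the clinic days hit are 7, 14, 21.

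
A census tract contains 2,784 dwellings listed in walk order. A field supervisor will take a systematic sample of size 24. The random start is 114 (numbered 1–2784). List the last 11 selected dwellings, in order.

k = N/n = 2784/24 = 116
14th selection = 114 + 13×116 = 1622
15th: 1622 + 116 = 1738
16th: 1738 + 116 = 1854
17th: 1854 + 116 = 1970
18th: 1970 + 116 = 2086
19th: 2086 + 116 = 2202
20th: 2202 + 116 = 2318
21st: 2318 + 116 = 2434
22nd: 2434 + 116 = 2550
23rd: 2550 + 116 = 2666
24th: 2666 + 116 = 2782

1622, 1738, 1854, 1970, 2086, 2202, 2318, 2434, 2550, 2666, 2782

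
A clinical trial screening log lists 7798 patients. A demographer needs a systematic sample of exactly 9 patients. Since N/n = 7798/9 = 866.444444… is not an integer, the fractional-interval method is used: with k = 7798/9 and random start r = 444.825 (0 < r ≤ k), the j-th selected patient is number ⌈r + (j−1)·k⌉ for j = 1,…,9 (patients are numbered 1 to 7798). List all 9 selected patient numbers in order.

j=1: r + 0k = 444.825 → ⌈·⌉ = 445
j=2: r + 1k = 1311.269444… → ⌈·⌉ = 1312
j=3: r + 2k = 2177.713888… → ⌈·⌉ = 2178
j=4: r + 3k = 3044.158333… → ⌈·⌉ = 3045
j=5: r + 4k = 3910.602777… → ⌈·⌉ = 3911
j=6: r + 5k = 4777.047222… → ⌈·⌉ = 4778
j=7: r + 6k = 5643.491666… → ⌈·⌉ = 5644
j=8: r + 7k = 6509.936111… → ⌈·⌉ = 6510
j=9: r + 8k = 7376.380555… → ⌈·⌉ = 7377

445, 1312, 2178, 3045, 3911, 4778, 5644, 6510, 7377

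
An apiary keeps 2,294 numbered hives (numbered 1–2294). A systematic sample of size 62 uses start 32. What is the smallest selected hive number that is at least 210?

k = 2294/62 = 37
Steps past start: ⌈(210 − 32)/37⌉ = ⌈178/37⌉ = 5
Selected hive: 32 + 5×37 = 217

217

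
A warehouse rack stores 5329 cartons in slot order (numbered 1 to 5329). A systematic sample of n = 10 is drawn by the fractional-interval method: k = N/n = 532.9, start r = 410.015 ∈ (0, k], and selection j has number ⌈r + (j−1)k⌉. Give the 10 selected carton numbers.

411, 943, 1476, 2009, 2542, 3075, 3608, 4141, 4674, 5207

j=1: r + 0k = 410.015 → ⌈·⌉ = 411
j=2: r + 1k = 942.915 → ⌈·⌉ = 943
j=3: r + 2k = 1475.815 → ⌈·⌉ = 1476
j=4: r + 3k = 2008.715 → ⌈·⌉ = 2009
j=5: r + 4k = 2541.615 → ⌈·⌉ = 2542
j=6: r + 5k = 3074.515 → ⌈·⌉ = 3075
j=7: r + 6k = 3607.415 → ⌈·⌉ = 3608
j=8: r + 7k = 4140.315 → ⌈·⌉ = 4141
j=9: r + 8k = 4673.215 → ⌈·⌉ = 4674
j=10: r + 9k = 5206.115 → ⌈·⌉ = 5207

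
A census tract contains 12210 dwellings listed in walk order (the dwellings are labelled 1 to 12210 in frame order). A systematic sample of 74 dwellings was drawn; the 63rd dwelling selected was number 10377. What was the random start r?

147

k = 12210/74 = 165
r = 10377 − (63−1)×165 = 10377 − 10230 = 147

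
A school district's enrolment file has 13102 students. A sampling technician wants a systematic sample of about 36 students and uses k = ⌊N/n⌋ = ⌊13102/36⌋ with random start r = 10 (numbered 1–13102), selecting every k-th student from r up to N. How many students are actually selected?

k = ⌊13102/36⌋ = 363
Achieved size = ⌊(13102 − 10)/363⌋ + 1 = ⌊13092/363⌋ + 1 = 36 + 1 = 37
(last selection: 10 + 36×363 = 13078 ≤ 13102; next would be 13441 > 13102)

37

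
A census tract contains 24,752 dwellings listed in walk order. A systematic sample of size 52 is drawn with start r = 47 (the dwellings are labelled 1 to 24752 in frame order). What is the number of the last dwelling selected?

k = 24752/52 = 476
52nd selection = r + (52−1)·k = 47 + 51×476 = 47 + 24276 = 24323

24323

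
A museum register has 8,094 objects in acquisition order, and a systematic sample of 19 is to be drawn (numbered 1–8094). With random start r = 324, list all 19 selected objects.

k = N/n = 8094/19 = 426
object 1: 324
object 2: 324 + 426 = 750
object 3: 750 + 426 = 1176
object 4: 1176 + 426 = 1602
object 5: 1602 + 426 = 2028
object 6: 2028 + 426 = 2454
object 7: 2454 + 426 = 2880
object 8: 2880 + 426 = 3306
object 9: 3306 + 426 = 3732
object 10: 3732 + 426 = 4158
object 11: 4158 + 426 = 4584
object 12: 4584 + 426 = 5010
object 13: 5010 + 426 = 5436
object 14: 5436 + 426 = 5862
object 15: 5862 + 426 = 6288
object 16: 6288 + 426 = 6714
object 17: 6714 + 426 = 7140
object 18: 7140 + 426 = 7566
object 19: 7566 + 426 = 7992

324, 750, 1176, 1602, 2028, 2454, 2880, 3306, 3732, 4158, 4584, 5010, 5436, 5862, 6288, 6714, 7140, 7566, 7992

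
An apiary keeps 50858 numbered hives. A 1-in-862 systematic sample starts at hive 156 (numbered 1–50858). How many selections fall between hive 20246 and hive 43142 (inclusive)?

26

k = 862
First selection ≥ 20246: 156 + ⌈(20246−156)/862⌉·862 = 156 + 24×862 = 20844
Last selection ≤ 43142: 156 + ⌊(43142−156)/862⌋·862 = 156 + 49×862 = 42394
Count = 49 − 24 + 1 = 26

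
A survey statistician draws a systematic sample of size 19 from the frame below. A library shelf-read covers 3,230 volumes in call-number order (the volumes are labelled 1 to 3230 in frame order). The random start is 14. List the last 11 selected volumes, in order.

1374, 1544, 1714, 1884, 2054, 2224, 2394, 2564, 2734, 2904, 3074

k = N/n = 3230/19 = 170
9th selection = 14 + 8×170 = 1374
10th: 1374 + 170 = 1544
11th: 1544 + 170 = 1714
12th: 1714 + 170 = 1884
13th: 1884 + 170 = 2054
14th: 2054 + 170 = 2224
15th: 2224 + 170 = 2394
16th: 2394 + 170 = 2564
17th: 2564 + 170 = 2734
18th: 2734 + 170 = 2904
19th: 2904 + 170 = 3074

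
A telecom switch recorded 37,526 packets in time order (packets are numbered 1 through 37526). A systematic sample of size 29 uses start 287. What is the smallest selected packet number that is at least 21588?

22285

k = 37526/29 = 1294
Steps past start: ⌈(21588 − 287)/1294⌉ = ⌈21301/1294⌉ = 17
Selected packet: 287 + 17×1294 = 22285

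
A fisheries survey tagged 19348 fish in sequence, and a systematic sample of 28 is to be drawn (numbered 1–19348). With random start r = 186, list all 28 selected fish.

k = N/n = 19348/28 = 691
fish 1: 186
fish 2: 186 + 691 = 877
fish 3: 877 + 691 = 1568
fish 4: 1568 + 691 = 2259
fish 5: 2259 + 691 = 2950
fish 6: 2950 + 691 = 3641
fish 7: 3641 + 691 = 4332
fish 8: 4332 + 691 = 5023
fish 9: 5023 + 691 = 5714
fish 10: 5714 + 691 = 6405
fish 11: 6405 + 691 = 7096
fish 12: 7096 + 691 = 7787
fish 13: 7787 + 691 = 8478
fish 14: 8478 + 691 = 9169
fish 15: 9169 + 691 = 9860
fish 16: 9860 + 691 = 10551
fish 17: 10551 + 691 = 11242
fish 18: 11242 + 691 = 11933
fish 19: 11933 + 691 = 12624
fish 20: 12624 + 691 = 13315
fish 21: 13315 + 691 = 14006
fish 22: 14006 + 691 = 14697
fish 23: 14697 + 691 = 15388
fish 24: 15388 + 691 = 16079
fish 25: 16079 + 691 = 16770
fish 26: 16770 + 691 = 17461
fish 27: 17461 + 691 = 18152
fish 28: 18152 + 691 = 18843

186, 877, 1568, 2259, 2950, 3641, 4332, 5023, 5714, 6405, 7096, 7787, 8478, 9169, 9860, 10551, 11242, 11933, 12624, 13315, 14006, 14697, 15388, 16079, 16770, 17461, 18152, 18843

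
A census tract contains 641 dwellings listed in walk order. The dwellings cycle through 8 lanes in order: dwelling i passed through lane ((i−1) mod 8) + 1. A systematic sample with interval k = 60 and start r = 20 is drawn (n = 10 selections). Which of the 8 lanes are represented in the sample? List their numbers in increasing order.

4, 8

Consecutive selections differ by k = 60, so their lane numbers differ by 60 mod 8 = 4.
gcd(60, 8) = 4, so the sample visits 8/4 = 2 distinct residues mod 8.
Start 20 is lane 4; the lanes hit are 4, 8.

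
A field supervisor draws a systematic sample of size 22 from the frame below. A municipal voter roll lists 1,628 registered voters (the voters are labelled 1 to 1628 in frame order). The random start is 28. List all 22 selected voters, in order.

k = N/n = 1628/22 = 74
voter 1: 28
voter 2: 28 + 74 = 102
voter 3: 102 + 74 = 176
voter 4: 176 + 74 = 250
voter 5: 250 + 74 = 324
voter 6: 324 + 74 = 398
voter 7: 398 + 74 = 472
voter 8: 472 + 74 = 546
voter 9: 546 + 74 = 620
voter 10: 620 + 74 = 694
voter 11: 694 + 74 = 768
voter 12: 768 + 74 = 842
voter 13: 842 + 74 = 916
voter 14: 916 + 74 = 990
voter 15: 990 + 74 = 1064
voter 16: 1064 + 74 = 1138
voter 17: 1138 + 74 = 1212
voter 18: 1212 + 74 = 1286
voter 19: 1286 + 74 = 1360
voter 20: 1360 + 74 = 1434
voter 21: 1434 + 74 = 1508
voter 22: 1508 + 74 = 1582

28, 102, 176, 250, 324, 398, 472, 546, 620, 694, 768, 842, 916, 990, 1064, 1138, 1212, 1286, 1360, 1434, 1508, 1582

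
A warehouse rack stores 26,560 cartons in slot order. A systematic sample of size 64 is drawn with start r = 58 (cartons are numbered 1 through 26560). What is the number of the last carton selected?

k = 26560/64 = 415
64th selection = r + (64−1)·k = 58 + 63×415 = 58 + 26145 = 26203

26203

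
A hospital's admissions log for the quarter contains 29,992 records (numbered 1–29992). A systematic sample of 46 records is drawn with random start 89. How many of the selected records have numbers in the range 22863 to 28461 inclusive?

k = 29992/46 = 652
First selection ≥ 22863: 89 + ⌈(22863−89)/652⌉·652 = 89 + 35×652 = 22909
Last selection ≤ 28461: 89 + ⌊(28461−89)/652⌋·652 = 89 + 43×652 = 28125
Count = 43 − 35 + 1 = 9

9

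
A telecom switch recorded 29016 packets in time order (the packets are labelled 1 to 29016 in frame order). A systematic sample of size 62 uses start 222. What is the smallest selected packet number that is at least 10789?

k = 29016/62 = 468
Steps past start: ⌈(10789 − 222)/468⌉ = ⌈10567/468⌉ = 23
Selected packet: 222 + 23×468 = 10986

10986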